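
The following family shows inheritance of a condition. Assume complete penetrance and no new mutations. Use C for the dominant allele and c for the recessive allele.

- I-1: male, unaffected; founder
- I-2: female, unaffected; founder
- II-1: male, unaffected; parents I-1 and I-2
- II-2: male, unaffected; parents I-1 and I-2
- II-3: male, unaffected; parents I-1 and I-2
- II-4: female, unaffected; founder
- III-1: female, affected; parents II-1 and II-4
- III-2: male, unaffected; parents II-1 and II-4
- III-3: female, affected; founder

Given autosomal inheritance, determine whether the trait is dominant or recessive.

II-1 and II-4 are both unaffected yet have an affected child III-1. Under dominance, an affected child requires at least one affected parent, so the trait cannot be dominant.

recessive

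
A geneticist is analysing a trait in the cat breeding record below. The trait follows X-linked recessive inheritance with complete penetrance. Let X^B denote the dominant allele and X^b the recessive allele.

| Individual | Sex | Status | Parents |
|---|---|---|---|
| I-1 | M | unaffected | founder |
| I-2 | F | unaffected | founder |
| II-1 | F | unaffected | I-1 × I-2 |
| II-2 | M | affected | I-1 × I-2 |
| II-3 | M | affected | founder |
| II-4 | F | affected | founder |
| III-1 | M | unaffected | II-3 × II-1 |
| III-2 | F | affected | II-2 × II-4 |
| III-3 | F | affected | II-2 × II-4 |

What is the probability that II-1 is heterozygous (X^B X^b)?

1/3

I-1 is unaffected, so I-1 is X^B Y.
I-2 is unaffected so carries B and passed b to II-2 (X^b Y), so I-2 is X^B X^b.
Their cross gives offspring ratios 1/2 X^B X^B : 1/2 X^B X^b. Conditioning on II-1 being unaffected, P(X^B X^b) = 1/2 / 1 = 1/2 before taking II-1's own offspring into account.
II-3 is affected, so II-3 is X^b Y.
Now use II-1's offspring. Probability of each recorded status — unaffected son III-1: 1/2 if II-1 is X^B X^b, 1 if X^B X^B.
Bayes: P(X^B X^b) = 1/2·1/2 / (1/2·1/2 + 1/2·1) = 1/3.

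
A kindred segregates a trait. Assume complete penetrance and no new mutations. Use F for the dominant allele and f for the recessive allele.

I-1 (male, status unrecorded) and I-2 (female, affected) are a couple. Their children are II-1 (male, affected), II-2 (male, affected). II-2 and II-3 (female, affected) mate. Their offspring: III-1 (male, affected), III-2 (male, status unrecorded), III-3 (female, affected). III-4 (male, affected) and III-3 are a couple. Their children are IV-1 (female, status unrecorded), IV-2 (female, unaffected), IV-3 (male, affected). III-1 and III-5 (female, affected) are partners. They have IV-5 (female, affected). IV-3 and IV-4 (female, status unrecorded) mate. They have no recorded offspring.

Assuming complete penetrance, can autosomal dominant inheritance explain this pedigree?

Yes

A consistent assignment under autosomal dominant exists: I-1 FF, I-2 FF, II-1 FF, II-2 FF, II-3 Ff, III-1 FF, III-2 FF, III-3 Ff, III-4 Ff, III-5 FF, IV-1 FF, IV-2 ff, IV-3 FF, IV-4 FF, IV-5 FF.
In this assignment every recorded phenotype matches its genotype and every non-founder's genotype is obtainable from its parents' genotypes, so the pedigree is consistent.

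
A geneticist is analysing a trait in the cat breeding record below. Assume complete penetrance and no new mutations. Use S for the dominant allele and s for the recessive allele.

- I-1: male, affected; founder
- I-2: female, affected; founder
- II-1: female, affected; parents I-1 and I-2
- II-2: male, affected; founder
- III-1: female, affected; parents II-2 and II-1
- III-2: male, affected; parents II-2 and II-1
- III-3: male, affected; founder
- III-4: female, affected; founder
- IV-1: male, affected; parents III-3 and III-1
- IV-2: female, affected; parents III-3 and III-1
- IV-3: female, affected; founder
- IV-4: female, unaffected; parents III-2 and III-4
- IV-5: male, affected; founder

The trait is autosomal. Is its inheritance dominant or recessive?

III-2 and III-4 are both affected yet have an unaffected child IV-4. Under a recessive model two affected parents are homozygous and every child would be affected, so the trait cannot be recessive.

dominant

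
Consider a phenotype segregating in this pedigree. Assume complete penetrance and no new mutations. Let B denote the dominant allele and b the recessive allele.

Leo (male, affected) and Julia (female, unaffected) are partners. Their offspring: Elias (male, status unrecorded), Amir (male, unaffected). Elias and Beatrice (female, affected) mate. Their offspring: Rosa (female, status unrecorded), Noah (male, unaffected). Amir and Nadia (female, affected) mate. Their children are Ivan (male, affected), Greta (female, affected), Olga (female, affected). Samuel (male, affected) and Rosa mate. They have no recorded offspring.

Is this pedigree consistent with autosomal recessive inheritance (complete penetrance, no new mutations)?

Yes

A consistent assignment under autosomal recessive exists: Leo bb, Julia BB, Elias Bb, Amir Bb, Beatrice bb, Nadia bb, Rosa Bb, Noah Bb, Samuel bb, Ivan bb, Greta bb, Olga bb.
In this assignment every recorded phenotype matches its genotype and every non-founder's genotype is obtainable from its parents' genotypes, so the pedigree is consistent.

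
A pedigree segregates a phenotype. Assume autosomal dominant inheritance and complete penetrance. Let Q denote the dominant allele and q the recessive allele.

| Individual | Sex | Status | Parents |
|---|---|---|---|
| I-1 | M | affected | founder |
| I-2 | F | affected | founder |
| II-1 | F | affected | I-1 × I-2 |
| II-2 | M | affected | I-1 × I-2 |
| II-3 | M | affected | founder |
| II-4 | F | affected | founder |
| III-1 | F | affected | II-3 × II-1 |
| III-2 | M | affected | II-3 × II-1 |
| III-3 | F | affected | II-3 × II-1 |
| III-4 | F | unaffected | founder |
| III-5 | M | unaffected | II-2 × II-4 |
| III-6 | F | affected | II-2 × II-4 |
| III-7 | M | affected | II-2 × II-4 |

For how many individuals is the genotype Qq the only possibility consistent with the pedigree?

Obligate heterozygotes: II-2 is affected so carries Q and passed q to III-5 (qq), so II-2 is Qq; II-4 is affected so carries Q and passed q to III-5 (qq), so II-4 is Qq.
Every other individual is either homozygous by phenotype or has at least one consistent homozygous assignment, so the count is 2.

2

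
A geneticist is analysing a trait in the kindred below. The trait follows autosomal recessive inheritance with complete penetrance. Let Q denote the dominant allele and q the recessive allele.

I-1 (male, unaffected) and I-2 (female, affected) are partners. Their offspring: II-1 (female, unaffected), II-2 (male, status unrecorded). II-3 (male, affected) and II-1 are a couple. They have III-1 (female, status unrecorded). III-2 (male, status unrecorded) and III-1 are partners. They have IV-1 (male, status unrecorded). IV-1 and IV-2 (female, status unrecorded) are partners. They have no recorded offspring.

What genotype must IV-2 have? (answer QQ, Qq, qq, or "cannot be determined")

IV-2's phenotype is unrecorded, and no parent or child forces a single allele at both positions; consistent genotype assignments exist with IV-2 as QQ or Qq or qq.

cannot be determined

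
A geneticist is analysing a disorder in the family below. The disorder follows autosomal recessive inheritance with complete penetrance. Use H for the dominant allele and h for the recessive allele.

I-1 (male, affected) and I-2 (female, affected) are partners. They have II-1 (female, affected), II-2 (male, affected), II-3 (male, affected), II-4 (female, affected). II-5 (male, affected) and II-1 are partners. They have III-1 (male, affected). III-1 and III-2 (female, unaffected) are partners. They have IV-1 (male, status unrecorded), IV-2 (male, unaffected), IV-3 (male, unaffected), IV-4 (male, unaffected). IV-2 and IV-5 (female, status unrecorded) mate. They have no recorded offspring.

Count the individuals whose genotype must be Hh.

Obligate heterozygotes: IV-2 is unaffected so carries H and received h from III-1 (hh), so IV-2 is Hh; IV-3 is unaffected so carries H and received h from III-1 (hh), so IV-3 is Hh; IV-4 is unaffected so carries H and received h from III-1 (hh), so IV-4 is Hh.
Every other individual is either homozygous by phenotype or has at least one consistent homozygous assignment, so the count is 3.

3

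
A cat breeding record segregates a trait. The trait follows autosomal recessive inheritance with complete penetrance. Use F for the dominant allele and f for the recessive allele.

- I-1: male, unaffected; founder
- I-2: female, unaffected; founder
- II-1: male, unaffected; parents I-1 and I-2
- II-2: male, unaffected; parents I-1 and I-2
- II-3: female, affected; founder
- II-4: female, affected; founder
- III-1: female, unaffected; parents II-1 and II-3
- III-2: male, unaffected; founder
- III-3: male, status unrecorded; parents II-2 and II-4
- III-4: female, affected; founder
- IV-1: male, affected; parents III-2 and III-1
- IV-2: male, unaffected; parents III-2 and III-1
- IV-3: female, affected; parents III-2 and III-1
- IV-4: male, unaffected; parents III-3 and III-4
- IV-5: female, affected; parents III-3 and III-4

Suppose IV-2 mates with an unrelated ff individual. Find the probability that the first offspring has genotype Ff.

III-2 is unaffected so carries F and passed f to IV-1 (ff), so III-2 is Ff.
III-1 is unaffected so carries F and received f from II-3 (ff), so III-1 is Ff.
IV-2 is an unaffected offspring of III-2 (Ff) × III-1 (Ff), whose cross gives 1/4 FF : 1/2 Ff : 1/4 ff; conditioning on being unaffected, IV-2 is FF with probability 1/3, Ff with probability 2/3.
Summing over parental genotype combinations, P(offspring has genotype Ff) = 1/3·1 + 2/3·1/2 = 2/3.

2/3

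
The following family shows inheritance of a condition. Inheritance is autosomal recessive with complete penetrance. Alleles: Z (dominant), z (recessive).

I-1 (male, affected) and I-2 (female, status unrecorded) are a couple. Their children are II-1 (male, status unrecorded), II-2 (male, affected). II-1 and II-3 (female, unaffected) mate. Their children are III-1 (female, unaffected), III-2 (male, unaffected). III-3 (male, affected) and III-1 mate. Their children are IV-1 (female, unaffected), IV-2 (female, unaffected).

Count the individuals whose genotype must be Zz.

Obligate heterozygotes: IV-1 is unaffected so carries Z and received z from III-3 (zz), so IV-1 is Zz; IV-2 is unaffected so carries Z and received z from III-3 (zz), so IV-2 is Zz.
Every other individual is either homozygous by phenotype or has at least one consistent homozygous assignment, so the count is 2.

2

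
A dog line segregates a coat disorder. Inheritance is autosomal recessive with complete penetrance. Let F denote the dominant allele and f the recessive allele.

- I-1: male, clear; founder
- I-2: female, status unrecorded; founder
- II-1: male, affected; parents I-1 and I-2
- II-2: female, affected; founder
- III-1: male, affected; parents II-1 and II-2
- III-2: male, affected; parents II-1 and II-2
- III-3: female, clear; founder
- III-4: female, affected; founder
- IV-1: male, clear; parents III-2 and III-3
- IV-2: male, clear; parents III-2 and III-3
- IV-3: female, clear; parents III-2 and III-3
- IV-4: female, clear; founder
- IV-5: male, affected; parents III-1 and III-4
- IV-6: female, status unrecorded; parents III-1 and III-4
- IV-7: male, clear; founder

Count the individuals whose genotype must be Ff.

Obligate heterozygotes: I-1 is clear so carries F and passed f to II-1 (ff), so I-1 is Ff; IV-1 is clear so carries F and received f from III-2 (ff), so IV-1 is Ff; IV-2 is clear so carries F and received f from III-2 (ff), so IV-2 is Ff; IV-3 is clear so carries F and received f from III-2 (ff), so IV-3 is Ff.
Every other individual is either homozygous by phenotype or has at least one consistent homozygous assignment, so the count is 4.

4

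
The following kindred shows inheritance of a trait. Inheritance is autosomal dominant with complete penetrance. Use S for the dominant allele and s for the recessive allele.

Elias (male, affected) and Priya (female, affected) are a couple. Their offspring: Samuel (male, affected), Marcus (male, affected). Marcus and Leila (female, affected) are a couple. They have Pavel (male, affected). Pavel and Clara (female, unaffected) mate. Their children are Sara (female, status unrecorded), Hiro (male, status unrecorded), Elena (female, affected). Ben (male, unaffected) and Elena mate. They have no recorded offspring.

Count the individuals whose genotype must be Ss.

1

Obligate heterozygotes: Elena is affected so carries S and received s from Clara (ss), so Elena is Ss.
Every other individual is either homozygous by phenotype or has at least one consistent homozygous assignment, so the count is 1.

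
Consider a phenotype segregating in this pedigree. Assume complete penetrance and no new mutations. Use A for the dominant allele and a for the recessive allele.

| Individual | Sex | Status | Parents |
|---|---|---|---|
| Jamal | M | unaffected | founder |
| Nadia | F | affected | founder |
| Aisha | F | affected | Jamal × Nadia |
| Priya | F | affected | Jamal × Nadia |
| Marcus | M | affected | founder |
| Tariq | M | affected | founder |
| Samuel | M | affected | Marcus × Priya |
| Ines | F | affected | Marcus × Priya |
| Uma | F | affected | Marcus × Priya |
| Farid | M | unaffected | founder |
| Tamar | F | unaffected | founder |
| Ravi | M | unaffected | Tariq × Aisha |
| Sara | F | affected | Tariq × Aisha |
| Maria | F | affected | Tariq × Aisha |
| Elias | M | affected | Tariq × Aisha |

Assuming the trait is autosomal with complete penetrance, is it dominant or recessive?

dominant

Tariq and Aisha are both affected yet have an unaffected child Ravi. Under a recessive model two affected parents are homozygous and every child would be affected, so the trait cannot be recessive.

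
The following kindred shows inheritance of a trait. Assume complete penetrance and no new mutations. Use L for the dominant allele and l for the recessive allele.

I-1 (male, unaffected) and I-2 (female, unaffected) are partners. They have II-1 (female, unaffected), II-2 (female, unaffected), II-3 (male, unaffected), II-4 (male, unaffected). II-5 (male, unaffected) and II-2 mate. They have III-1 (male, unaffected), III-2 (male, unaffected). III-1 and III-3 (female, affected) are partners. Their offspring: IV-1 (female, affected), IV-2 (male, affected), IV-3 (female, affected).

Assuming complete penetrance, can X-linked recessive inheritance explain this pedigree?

No

Under X-linked recessive, IV-1 (affected, female) cannot arise from III-1 (unaffected) × III-3 (affected).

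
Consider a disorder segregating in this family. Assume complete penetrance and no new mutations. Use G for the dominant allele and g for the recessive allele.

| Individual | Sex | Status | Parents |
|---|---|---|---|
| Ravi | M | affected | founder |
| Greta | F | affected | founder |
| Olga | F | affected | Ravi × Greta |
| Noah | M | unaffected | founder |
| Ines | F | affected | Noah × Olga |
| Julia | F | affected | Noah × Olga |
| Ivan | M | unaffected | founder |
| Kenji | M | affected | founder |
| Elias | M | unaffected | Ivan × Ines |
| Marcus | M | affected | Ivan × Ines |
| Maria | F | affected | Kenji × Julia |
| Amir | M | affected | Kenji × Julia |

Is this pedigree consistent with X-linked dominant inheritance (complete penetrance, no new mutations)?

Yes

A consistent assignment under X-linked dominant exists: Ravi X^G Y, Greta X^G X^G, Olga X^G X^G, Noah X^g Y, Ines X^G X^g, Julia X^G X^g, Ivan X^g Y, Kenji X^G Y, Elias X^g Y, Marcus X^G Y, Maria X^G X^G, Amir X^G Y.
In this assignment every recorded phenotype matches its genotype and every non-founder's genotype is obtainable from its parents' genotypes, so the pedigree is consistent.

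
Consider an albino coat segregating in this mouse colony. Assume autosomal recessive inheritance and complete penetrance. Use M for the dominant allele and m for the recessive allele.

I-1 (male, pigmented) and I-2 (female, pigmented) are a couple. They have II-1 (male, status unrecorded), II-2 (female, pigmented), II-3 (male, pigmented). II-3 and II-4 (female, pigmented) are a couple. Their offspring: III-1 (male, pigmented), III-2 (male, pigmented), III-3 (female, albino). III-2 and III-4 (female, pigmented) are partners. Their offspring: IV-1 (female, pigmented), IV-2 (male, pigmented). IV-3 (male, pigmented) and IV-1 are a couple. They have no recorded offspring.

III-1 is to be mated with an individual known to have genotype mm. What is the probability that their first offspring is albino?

II-3 is pigmented so carries M and passed m to III-3 (mm), so II-3 is Mm.
II-4 is pigmented so carries M and passed m to III-3 (mm), so II-4 is Mm.
III-1 is a pigmented offspring of II-3 (Mm) × II-4 (Mm), whose cross gives 1/4 MM : 1/2 Mm : 1/4 mm; conditioning on being pigmented, III-1 is MM with probability 1/3, Mm with probability 2/3.
Summing over parental genotype combinations, P(offspring is albino) = 2/3·1/2 = 1/3.

1/3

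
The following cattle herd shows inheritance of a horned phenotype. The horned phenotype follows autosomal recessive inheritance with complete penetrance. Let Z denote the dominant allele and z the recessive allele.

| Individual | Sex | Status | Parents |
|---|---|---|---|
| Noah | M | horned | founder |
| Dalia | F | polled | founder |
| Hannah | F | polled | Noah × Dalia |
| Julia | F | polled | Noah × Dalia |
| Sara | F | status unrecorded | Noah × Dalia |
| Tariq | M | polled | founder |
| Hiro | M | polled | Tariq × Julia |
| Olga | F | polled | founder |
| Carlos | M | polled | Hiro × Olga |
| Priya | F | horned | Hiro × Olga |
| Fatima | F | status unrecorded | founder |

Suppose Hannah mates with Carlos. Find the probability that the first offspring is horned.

Hannah is polled so carries Z and received z from Noah (zz), so Hannah is Zz.
Hiro is polled so carries Z and passed z to Priya (zz), so Hiro is Zz.
Olga is polled so carries Z and passed z to Priya (zz), so Olga is Zz.
Carlos is a polled offspring of Hiro (Zz) × Olga (Zz), whose cross gives 1/4 ZZ : 1/2 Zz : 1/4 zz; conditioning on being polled, Carlos is ZZ with probability 1/3, Zz with probability 2/3.
Summing over parental genotype combinations, P(offspring is horned) = 2/3·1/4 = 1/6.

1/6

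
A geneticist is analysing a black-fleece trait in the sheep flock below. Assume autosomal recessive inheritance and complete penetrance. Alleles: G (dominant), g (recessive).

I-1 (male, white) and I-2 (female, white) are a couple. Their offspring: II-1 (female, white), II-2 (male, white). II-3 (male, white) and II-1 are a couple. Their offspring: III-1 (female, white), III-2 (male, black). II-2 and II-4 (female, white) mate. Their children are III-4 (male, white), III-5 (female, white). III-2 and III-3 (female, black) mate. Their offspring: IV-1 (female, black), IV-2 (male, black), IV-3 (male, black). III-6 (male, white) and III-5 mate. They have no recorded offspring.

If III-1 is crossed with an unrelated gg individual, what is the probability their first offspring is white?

2/3

II-3 is white so carries G and passed g to III-2 (gg), so II-3 is Gg.
II-1 is white so carries G and passed g to III-2 (gg), so II-1 is Gg.
III-1 is a white offspring of II-3 (Gg) × II-1 (Gg), whose cross gives 1/4 GG : 1/2 Gg : 1/4 gg; conditioning on being white, III-1 is GG with probability 1/3, Gg with probability 2/3.
Summing over parental genotype combinations, P(offspring is white) = 1/3·1 + 2/3·1/2 = 2/3.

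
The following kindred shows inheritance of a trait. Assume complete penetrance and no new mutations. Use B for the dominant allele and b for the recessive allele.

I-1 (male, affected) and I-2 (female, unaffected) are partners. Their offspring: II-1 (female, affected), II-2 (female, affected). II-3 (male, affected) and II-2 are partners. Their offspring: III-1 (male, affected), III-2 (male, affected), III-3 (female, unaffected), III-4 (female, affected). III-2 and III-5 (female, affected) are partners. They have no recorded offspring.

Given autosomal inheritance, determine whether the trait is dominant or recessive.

dominant

II-3 and II-2 are both affected yet have an unaffected child III-3. Under a recessive model two affected parents are homozygous and every child would be affected, so the trait cannot be recessive.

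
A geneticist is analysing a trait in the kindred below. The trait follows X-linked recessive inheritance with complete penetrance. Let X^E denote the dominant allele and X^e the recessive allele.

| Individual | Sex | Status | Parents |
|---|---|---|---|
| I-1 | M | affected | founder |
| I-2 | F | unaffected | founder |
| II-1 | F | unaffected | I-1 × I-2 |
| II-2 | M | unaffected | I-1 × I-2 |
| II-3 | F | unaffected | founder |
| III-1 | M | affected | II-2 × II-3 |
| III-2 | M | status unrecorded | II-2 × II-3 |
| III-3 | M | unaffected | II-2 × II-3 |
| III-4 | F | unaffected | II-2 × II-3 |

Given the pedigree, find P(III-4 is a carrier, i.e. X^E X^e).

1/2

II-2 is unaffected, so II-2 is X^E Y.
II-3 is unaffected so carries E and passed e to III-1 (X^e Y), so II-3 is X^E X^e.
Their cross gives offspring ratios 1/2 X^E X^E : 1/2 X^E X^e. Conditioning on III-4 being unaffected, P(X^E X^e) = 1/2 / 1 = 1/2.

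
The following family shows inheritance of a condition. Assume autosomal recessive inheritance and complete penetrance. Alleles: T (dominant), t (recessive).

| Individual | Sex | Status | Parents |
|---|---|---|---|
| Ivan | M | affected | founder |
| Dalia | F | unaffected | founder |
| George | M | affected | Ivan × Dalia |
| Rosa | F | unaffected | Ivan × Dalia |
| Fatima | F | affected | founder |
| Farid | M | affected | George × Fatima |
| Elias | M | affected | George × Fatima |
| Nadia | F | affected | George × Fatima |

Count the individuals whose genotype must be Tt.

Obligate heterozygotes: Dalia is unaffected so carries T and passed t to George (tt), so Dalia is Tt; Rosa is unaffected so carries T and received t from Ivan (tt), so Rosa is Tt.
Every other individual is either homozygous by phenotype or has at least one consistent homozygous assignment, so the count is 2.

2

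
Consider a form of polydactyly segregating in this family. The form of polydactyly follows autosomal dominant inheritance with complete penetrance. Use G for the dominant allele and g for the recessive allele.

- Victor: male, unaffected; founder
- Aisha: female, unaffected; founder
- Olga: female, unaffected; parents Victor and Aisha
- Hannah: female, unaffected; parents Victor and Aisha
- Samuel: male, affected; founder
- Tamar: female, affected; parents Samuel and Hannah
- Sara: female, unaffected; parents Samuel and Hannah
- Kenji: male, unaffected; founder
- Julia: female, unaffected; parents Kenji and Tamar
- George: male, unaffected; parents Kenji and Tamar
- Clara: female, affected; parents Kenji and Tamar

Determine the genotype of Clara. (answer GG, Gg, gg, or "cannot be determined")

From phenotype alone, Clara is GG or Gg.
Clara is affected so carries G and received g from Kenji (gg), so Clara is Gg.

Gg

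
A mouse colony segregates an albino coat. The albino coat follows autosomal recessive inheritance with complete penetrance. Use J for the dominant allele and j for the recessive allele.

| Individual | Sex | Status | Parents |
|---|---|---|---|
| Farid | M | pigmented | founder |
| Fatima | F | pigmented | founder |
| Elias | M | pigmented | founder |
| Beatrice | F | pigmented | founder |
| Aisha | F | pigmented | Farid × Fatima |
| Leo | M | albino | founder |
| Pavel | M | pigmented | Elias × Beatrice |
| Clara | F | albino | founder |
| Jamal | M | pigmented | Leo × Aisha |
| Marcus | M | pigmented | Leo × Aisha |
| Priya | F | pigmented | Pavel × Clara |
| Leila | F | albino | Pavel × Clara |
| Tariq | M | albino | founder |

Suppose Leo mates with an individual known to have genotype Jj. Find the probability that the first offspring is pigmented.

1/2

Leo is albino, so Leo is jj.
The cross gives 1/2 Jj : 1/2 jj, so P(offspring is pigmented) = 1/2.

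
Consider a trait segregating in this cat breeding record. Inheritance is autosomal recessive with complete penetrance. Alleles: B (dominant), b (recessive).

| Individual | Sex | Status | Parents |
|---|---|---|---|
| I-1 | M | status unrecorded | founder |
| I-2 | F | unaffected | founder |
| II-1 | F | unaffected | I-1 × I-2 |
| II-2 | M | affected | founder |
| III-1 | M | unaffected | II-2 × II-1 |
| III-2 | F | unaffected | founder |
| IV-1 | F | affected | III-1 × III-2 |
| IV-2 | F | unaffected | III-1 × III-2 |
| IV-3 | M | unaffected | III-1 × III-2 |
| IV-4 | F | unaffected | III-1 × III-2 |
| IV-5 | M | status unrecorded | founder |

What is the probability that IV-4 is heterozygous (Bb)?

III-1 is unaffected so carries B and received b from II-2 (bb), so III-1 is Bb.
III-2 is unaffected so carries B and passed b to IV-1 (bb), so III-2 is Bb.
Their cross gives offspring ratios 1/4 BB : 1/2 Bb : 1/4 bb. Conditioning on IV-4 being unaffected, P(Bb) = 1/2 / 3/4 = 2/3.

2/3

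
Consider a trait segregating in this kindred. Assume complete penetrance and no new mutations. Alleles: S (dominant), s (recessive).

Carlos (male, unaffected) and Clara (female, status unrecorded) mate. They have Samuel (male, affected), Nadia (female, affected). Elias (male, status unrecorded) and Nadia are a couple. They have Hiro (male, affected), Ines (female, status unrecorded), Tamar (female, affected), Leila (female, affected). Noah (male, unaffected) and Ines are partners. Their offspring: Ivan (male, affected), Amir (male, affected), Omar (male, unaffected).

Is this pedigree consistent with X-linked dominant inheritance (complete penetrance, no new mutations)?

A consistent assignment under X-linked dominant exists: Carlos X^s Y, Clara X^S X^S, Samuel X^S Y, Nadia X^S X^s, Elias X^S Y, Hiro X^S Y, Ines X^S X^s, Tamar X^S X^S, Leila X^S X^S, Noah X^s Y, Ivan X^S Y, Amir X^S Y, Omar X^s Y.
In this assignment every recorded phenotype matches its genotype and every non-founder's genotype is obtainable from its parents' genotypes, so the pedigree is consistent.

Yes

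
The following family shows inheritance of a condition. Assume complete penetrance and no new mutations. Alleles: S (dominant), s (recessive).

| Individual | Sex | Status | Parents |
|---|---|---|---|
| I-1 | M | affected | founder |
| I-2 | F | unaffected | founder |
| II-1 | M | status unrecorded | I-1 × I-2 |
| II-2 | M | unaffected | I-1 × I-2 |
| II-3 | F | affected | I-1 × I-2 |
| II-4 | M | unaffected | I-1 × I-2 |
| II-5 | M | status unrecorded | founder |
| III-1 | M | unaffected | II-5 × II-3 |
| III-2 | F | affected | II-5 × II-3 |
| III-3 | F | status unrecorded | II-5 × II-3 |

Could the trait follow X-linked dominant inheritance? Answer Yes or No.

A consistent assignment under X-linked dominant exists: I-1 X^S Y, I-2 X^s X^s, II-1 X^s Y, II-2 X^s Y, II-3 X^S X^s, II-4 X^s Y, II-5 X^S Y, III-1 X^s Y, III-2 X^S X^S, III-3 X^S X^S.
In this assignment every recorded phenotype matches its genotype and every non-founder's genotype is obtainable from its parents' genotypes, so the pedigree is consistent.

Yes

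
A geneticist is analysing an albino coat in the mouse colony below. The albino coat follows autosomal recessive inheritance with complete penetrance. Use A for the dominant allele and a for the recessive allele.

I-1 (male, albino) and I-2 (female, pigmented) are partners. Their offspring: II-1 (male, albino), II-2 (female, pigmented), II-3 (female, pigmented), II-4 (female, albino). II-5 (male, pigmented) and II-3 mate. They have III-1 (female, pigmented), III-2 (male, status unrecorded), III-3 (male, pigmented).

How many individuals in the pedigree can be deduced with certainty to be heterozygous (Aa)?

Obligate heterozygotes: I-2 is pigmented so carries A and passed a to II-1 (aa), so I-2 is Aa; II-2 is pigmented so carries A and received a from I-1 (aa), so II-2 is Aa; II-3 is pigmented so carries A and received a from I-1 (aa), so II-3 is Aa.
Every other individual is either homozygous by phenotype or has at least one consistent homozygous assignment, so the count is 3.

3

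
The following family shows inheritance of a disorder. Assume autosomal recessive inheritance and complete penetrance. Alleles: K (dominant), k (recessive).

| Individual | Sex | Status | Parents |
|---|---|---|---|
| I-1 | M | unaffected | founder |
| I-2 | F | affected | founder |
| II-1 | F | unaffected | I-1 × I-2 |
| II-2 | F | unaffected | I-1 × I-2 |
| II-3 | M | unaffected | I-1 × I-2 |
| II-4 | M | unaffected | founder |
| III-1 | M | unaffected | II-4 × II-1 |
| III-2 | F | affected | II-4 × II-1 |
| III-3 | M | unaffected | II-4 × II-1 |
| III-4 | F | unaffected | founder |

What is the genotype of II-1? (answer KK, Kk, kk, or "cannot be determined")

Kk

From phenotype alone, II-1 is KK or Kk.
II-1 is unaffected so carries K and received k from I-2 (kk), so II-1 is Kk.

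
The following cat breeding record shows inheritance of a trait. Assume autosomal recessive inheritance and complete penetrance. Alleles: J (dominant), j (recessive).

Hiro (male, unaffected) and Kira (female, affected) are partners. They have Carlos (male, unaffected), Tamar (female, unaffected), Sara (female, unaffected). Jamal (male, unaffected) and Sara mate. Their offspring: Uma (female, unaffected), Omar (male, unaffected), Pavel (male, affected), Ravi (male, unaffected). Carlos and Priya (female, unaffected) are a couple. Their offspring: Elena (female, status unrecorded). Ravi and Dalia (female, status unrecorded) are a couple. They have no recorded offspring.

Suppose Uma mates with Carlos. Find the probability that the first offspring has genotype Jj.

1/2

Jamal is unaffected so carries J and passed j to Pavel (jj), so Jamal is Jj.
Sara is unaffected so carries J and received j from Kira (jj), so Sara is Jj.
Uma is an unaffected offspring of Jamal (Jj) × Sara (Jj), whose cross gives 1/4 JJ : 1/2 Jj : 1/4 jj; conditioning on being unaffected, Uma is JJ with probability 1/3, Jj with probability 2/3.
Carlos is unaffected so carries J and received j from Kira (jj), so Carlos is Jj.
Summing over parental genotype combinations, P(offspring has genotype Jj) = 1/3·1/2 + 2/3·1/2 = 1/2.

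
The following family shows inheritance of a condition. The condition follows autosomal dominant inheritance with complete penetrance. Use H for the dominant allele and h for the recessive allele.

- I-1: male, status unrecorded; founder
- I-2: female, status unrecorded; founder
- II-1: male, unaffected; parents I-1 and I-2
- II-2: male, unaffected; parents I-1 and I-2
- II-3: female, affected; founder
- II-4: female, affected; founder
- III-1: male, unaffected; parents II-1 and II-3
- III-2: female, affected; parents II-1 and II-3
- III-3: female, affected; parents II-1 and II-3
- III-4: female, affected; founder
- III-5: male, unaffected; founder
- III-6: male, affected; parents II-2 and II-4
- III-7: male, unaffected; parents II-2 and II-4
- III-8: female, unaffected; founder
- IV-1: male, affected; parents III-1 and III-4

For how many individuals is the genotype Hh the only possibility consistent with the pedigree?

6

Obligate heterozygotes: II-3 is affected so carries H and passed h to III-1 (hh), so II-3 is Hh; II-4 is affected so carries H and passed h to III-7 (hh), so II-4 is Hh; III-2 is affected so carries H and received h from II-1 (hh), so III-2 is Hh; III-3 is affected so carries H and received h from II-1 (hh), so III-3 is Hh; III-6 is affected so carries H and received h from II-2 (hh), so III-6 is Hh; IV-1 is affected so carries H and received h from III-1 (hh), so IV-1 is Hh.
Every other individual is either homozygous by phenotype or has at least one consistent homozygous assignment, so the count is 6.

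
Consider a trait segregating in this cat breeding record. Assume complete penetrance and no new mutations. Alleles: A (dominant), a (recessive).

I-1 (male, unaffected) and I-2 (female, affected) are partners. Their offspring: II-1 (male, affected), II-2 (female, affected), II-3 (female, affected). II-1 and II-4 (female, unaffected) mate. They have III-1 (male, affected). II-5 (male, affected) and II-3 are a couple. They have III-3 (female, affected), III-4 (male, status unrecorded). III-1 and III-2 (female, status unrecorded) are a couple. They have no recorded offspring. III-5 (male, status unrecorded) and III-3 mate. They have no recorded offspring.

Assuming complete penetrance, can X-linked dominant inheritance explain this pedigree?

Under X-linked dominant, III-1 (affected, male) cannot arise from II-1 (affected) × II-4 (unaffected).

No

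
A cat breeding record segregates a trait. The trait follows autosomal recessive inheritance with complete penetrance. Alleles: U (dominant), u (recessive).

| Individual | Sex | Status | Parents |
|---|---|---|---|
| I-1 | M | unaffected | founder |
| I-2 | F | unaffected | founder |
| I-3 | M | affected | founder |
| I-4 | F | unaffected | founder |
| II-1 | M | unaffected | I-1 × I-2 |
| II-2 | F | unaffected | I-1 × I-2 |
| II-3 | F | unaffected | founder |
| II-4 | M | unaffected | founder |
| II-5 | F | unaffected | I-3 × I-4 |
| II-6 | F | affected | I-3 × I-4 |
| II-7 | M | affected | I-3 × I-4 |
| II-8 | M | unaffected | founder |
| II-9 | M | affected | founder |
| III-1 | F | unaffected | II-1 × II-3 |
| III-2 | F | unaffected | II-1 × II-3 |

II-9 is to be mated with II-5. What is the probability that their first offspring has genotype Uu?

1/2

II-9 is affected, so II-9 is uu.
II-5 is unaffected so carries U and received u from I-3 (uu), so II-5 is Uu.
The cross gives 1/2 Uu : 1/2 uu, so P(offspring has genotype Uu) = 1/2.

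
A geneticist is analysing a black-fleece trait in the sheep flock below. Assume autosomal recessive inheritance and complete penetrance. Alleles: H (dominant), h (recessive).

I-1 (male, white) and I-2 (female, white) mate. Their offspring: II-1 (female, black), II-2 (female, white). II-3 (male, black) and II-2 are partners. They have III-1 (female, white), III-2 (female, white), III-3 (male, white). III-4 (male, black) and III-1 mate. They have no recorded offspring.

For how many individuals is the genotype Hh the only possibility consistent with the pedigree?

5

Obligate heterozygotes: I-1 is white so carries H and passed h to II-1 (hh), so I-1 is Hh; I-2 is white so carries H and passed h to II-1 (hh), so I-2 is Hh; III-1 is white so carries H and received h from II-3 (hh), so III-1 is Hh; III-2 is white so carries H and received h from II-3 (hh), so III-2 is Hh; III-3 is white so carries H and received h from II-3 (hh), so III-3 is Hh.
Every other individual is either homozygous by phenotype or has at least one consistent homozygous assignment, so the count is 5.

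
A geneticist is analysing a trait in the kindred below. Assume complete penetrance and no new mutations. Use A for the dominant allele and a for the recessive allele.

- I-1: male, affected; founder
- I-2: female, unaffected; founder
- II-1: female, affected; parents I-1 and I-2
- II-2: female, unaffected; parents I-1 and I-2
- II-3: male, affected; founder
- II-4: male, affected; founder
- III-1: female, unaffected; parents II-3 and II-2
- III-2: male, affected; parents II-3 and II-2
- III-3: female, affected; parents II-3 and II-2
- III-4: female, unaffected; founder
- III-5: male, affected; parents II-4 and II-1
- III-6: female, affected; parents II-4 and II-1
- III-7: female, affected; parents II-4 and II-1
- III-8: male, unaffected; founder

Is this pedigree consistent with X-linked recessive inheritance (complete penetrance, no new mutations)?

A consistent assignment under X-linked recessive exists: I-1 X^a Y, I-2 X^A X^a, II-1 X^a X^a, II-2 X^A X^a, II-3 X^a Y, II-4 X^a Y, III-1 X^A X^a, III-2 X^a Y, III-3 X^a X^a, III-4 X^A X^A, III-5 X^a Y, III-6 X^a X^a, III-7 X^a X^a, III-8 X^A Y.
In this assignment every recorded phenotype matches its genotype and every non-founder's genotype is obtainable from its parents' genotypes, so the pedigree is consistent.

Yes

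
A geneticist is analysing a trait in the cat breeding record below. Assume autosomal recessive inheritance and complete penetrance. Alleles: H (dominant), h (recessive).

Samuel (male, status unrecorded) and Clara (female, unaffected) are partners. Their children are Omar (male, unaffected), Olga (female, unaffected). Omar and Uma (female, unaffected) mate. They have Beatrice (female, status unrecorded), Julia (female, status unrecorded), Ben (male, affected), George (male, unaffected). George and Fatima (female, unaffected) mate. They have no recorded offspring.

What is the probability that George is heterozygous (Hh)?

2/3

Omar is unaffected so carries H and passed h to Ben (hh), so Omar is Hh.
Uma is unaffected so carries H and passed h to Ben (hh), so Uma is Hh.
Their cross gives offspring ratios 1/4 HH : 1/2 Hh : 1/4 hh. Conditioning on George being unaffected, P(Hh) = 1/2 / 3/4 = 2/3.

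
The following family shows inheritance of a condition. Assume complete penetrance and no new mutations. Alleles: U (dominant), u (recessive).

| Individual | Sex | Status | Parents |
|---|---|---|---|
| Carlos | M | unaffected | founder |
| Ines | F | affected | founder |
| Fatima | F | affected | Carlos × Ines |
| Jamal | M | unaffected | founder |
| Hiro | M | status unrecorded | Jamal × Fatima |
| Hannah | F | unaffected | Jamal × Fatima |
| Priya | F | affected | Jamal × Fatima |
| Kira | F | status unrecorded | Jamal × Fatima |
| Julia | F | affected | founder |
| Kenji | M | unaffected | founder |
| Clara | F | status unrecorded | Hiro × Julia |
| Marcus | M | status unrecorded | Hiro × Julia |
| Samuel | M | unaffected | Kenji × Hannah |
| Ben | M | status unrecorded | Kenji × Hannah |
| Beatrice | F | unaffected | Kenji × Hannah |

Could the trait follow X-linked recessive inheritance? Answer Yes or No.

Under X-linked recessive, Fatima (affected, female) cannot arise from Carlos (unaffected) × Ines (affected).

No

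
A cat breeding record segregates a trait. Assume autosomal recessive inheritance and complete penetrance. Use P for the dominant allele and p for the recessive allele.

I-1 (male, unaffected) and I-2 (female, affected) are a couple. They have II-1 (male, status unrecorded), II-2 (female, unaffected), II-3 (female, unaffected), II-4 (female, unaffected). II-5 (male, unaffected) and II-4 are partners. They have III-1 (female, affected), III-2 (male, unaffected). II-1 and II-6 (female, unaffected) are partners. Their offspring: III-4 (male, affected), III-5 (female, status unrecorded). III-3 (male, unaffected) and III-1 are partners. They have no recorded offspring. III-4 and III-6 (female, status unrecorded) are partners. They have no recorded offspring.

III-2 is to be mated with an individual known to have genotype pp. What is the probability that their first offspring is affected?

1/3

II-5 is unaffected so carries P and passed p to III-1 (pp), so II-5 is Pp.
II-4 is unaffected so carries P and received p from I-2 (pp), so II-4 is Pp.
III-2 is an unaffected offspring of II-5 (Pp) × II-4 (Pp), whose cross gives 1/4 PP : 1/2 Pp : 1/4 pp; conditioning on being unaffected, III-2 is PP with probability 1/3, Pp with probability 2/3.
Summing over parental genotype combinations, P(offspring is affected) = 2/3·1/2 = 1/3.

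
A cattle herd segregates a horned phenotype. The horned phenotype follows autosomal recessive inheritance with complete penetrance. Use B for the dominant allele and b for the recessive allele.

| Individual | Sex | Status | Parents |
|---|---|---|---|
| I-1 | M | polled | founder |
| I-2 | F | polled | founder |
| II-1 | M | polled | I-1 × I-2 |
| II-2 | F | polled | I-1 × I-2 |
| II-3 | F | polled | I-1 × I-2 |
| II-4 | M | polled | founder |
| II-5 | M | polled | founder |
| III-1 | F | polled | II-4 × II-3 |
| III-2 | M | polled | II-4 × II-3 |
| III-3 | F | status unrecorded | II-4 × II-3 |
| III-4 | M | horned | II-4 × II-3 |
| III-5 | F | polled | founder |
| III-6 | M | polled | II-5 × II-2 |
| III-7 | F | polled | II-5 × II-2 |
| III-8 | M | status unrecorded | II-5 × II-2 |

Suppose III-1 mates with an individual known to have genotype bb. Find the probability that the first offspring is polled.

2/3

II-4 is polled so carries B and passed b to III-4 (bb), so II-4 is Bb.
II-3 is polled so carries B and passed b to III-4 (bb), so II-3 is Bb.
III-1 is a polled offspring of II-4 (Bb) × II-3 (Bb), whose cross gives 1/4 BB : 1/2 Bb : 1/4 bb; conditioning on being polled, III-1 is BB with probability 1/3, Bb with probability 2/3.
Summing over parental genotype combinations, P(offspring is polled) = 1/3·1 + 2/3·1/2 = 2/3.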